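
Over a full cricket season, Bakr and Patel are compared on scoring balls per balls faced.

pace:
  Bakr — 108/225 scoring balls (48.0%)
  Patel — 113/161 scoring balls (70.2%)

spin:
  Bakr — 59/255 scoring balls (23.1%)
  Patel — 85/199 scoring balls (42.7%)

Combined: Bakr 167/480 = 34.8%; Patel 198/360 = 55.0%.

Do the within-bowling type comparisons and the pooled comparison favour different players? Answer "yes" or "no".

Within each bowling type level (pace 48.0% vs 70.2%; spin 23.1% vs 42.7%), Patel has the higher rate every time. Pooled: 34.8% vs 55.0% — Patel has the higher rate overall. They agree.

no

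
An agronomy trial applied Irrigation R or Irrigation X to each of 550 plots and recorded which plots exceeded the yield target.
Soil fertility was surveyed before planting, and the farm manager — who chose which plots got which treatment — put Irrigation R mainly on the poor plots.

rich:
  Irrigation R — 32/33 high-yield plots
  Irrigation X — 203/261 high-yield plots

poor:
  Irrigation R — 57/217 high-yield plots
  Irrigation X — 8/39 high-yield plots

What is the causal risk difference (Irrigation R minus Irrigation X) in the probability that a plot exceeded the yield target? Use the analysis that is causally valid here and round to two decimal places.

+0.13

The soil fertility-specific comparison favours Irrigation R throughout, but the pooled figures favour Irrigation X. The question is whether to condition on soil fertility.
Since soil fertility is a pre-existing factor (not a product of the irrigation) and it affects the outcome on its own, it is a confounder. The stratified rates, not the pooled rate, identify the causal effect.
Adjusting over the population distribution of soil fertility: 0.535·(0.970−0.778) + 0.465·(0.263−0.205) = +0.129.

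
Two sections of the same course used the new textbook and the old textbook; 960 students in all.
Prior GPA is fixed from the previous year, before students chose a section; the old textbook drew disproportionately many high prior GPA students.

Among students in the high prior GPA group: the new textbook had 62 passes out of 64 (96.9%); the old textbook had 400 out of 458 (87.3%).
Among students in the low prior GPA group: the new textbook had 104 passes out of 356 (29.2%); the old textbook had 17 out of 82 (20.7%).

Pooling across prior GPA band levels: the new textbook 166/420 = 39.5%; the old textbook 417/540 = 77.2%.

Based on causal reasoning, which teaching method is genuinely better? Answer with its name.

the new textbook

Nothing the teaching method does changes prior GPA band; the imbalance is an allocation artefact. With prior GPA band also predicting the outcome, the pooled figure is confounded, and the within-stratum comparison is the causal one.
Within each level — high prior GPA: 96.9% vs 87.3%; low prior GPA: 29.2% vs 20.7% — the new textbook is higher every time.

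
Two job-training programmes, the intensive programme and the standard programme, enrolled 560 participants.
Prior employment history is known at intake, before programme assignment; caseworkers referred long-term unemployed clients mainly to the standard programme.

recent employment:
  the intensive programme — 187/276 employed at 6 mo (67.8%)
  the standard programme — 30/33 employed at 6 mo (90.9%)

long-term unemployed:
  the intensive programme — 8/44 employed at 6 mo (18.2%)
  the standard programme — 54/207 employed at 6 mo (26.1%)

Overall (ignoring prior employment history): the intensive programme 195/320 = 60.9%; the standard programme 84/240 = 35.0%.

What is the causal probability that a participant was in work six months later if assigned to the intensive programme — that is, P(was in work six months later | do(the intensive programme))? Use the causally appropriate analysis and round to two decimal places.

the standard programme is higher inside every prior employment history stratum but the intensive programme is higher in aggregate. Whether to stratify depends on how prior employment history relates to the programme.
Prior employment history is set before the programme has any effect — it is not caused by the programme — and it independently drives the outcome. That makes it a confounder, so the causal comparison is within prior employment history levels.
Standardising the intensive programme to the population prior employment history mix: 0.552·187/276 + 0.448·8/44 = 0.455.

0.46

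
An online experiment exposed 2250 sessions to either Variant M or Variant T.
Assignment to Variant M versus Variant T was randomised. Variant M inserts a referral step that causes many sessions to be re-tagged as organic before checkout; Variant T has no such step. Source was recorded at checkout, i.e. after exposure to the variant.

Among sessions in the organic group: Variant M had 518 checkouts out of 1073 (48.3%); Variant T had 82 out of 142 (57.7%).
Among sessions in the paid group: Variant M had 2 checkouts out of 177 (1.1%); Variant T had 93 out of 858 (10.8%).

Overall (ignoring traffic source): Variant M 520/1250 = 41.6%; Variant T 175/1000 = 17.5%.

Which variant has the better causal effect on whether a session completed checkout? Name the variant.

Variant M

Variant T is higher inside every traffic source stratum but Variant M is higher in aggregate. Whether to stratify depends on how traffic source relates to the variant.
The distribution of traffic source is itself part of what the variant does — it is an intermediate outcome. Holding it fixed would remove that part of the effect; the total effect is the pooled difference.
Pooled: Variant M 41.6% vs Variant T 17.5%; Variant M is higher overall.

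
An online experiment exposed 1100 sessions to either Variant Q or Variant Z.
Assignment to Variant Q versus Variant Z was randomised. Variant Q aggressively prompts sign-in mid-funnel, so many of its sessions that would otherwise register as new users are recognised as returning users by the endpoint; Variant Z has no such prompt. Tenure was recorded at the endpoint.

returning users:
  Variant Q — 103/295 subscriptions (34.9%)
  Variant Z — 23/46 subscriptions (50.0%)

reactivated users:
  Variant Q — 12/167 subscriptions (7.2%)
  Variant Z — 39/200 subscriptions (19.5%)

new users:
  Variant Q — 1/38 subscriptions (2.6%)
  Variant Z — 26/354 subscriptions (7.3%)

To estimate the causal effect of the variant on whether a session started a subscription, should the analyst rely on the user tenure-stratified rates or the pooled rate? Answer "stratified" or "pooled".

User tenure is recorded after the variant and is itself shifted by it — it sits on the causal path from variant to outcome. Conditioning on a mediator would strip out part of the effect we want; the pooled comparison gives the total causal effect.
Pooled: Variant Q 23.2% vs Variant Z 14.7%; Variant Q is higher overall.

pooled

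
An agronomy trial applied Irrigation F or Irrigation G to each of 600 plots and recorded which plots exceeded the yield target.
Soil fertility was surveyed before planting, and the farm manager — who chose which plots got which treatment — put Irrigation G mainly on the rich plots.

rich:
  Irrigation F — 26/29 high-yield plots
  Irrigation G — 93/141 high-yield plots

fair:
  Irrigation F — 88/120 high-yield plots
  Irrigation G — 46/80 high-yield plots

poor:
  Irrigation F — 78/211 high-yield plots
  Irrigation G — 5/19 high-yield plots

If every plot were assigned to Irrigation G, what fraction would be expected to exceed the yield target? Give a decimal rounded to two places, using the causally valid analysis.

Irrigation F is higher inside every soil fertility stratum but Irrigation G is higher in aggregate. Whether to stratify depends on how soil fertility relates to the irrigation.
Soil fertility is set before the irrigation has any effect — it is not caused by the irrigation — and it independently drives the outcome. That makes it a confounder, so the causal comparison is within soil fertility levels.
Standardising Irrigation G to the population soil fertility mix: 0.283·93/141 + 0.333·46/80 + 0.383·5/19 = 0.479.

0.48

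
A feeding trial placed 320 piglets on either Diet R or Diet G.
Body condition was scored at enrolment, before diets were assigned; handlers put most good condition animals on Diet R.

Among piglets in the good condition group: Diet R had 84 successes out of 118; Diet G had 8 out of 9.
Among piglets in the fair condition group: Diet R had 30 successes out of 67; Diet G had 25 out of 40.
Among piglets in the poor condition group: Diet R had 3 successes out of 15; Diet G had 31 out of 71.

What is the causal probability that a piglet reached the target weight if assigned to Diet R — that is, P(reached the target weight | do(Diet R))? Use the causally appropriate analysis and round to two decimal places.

The starting body condition-specific comparison favours Diet G throughout, but the pooled figures favour Diet R. The question is whether to condition on starting body condition.
Starting body condition is set before the diet has any effect — it is not caused by the diet — and it independently drives the outcome. That makes it a confounder, so the causal comparison is within starting body condition levels.
Standardising Diet R to the population starting body condition mix: 0.397·84/118 + 0.334·30/67 + 0.269·3/15 = 0.486.

0.49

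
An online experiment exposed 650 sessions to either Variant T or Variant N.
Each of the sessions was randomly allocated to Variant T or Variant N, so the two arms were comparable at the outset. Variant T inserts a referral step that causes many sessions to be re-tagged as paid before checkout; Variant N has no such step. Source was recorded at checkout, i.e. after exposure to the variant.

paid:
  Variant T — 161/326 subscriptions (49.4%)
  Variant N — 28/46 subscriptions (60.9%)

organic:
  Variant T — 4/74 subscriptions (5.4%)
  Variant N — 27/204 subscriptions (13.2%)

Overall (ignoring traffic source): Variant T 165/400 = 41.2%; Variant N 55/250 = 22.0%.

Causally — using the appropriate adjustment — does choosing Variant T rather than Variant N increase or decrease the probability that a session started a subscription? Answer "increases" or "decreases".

Because the variant influences traffic source, traffic source is a post-treatment mediator, not a confounder. Stratifying on it would bias the estimate; the causal effect is the crude pooled difference.
Pooled: Variant T 41.2% vs Variant N 22.0%; Variant T is higher overall.

increases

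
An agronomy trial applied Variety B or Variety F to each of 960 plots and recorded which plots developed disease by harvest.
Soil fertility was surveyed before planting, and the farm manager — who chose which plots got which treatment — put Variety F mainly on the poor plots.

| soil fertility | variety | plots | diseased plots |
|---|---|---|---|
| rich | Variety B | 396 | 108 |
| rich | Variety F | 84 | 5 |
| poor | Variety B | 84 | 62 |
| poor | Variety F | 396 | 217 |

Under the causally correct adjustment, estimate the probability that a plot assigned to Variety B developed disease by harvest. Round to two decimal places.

Soil fertility satisfies the back-door criterion: it is not a descendant of the variety, and it blocks the spurious path from variety to outcome. Adjusting for it (i.e., using the within-soil fertility rates) gives the causal effect.
Standardising Variety B to the population soil fertility mix: 0.500·108/396 + 0.500·62/84 = 0.505.

0.51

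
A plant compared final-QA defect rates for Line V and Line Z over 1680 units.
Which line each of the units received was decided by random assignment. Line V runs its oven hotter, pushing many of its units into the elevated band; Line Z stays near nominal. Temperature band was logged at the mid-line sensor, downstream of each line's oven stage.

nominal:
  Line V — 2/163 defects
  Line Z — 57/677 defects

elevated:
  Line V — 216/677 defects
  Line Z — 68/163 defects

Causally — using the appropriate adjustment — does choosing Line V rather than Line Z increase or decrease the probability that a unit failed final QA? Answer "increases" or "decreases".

increases

The stratified and pooled comparisons disagree (Line V wins within each in-process temperature band; Line Z wins overall), so the answer turns on the causal role of in-process temperature band.
The distribution of in-process temperature band is itself part of what the line does — it is an intermediate outcome. Holding it fixed would remove that part of the effect; the total effect is the pooled difference.
Pooled: Line V 26.0% vs Line Z 14.9%; Line Z is lower overall.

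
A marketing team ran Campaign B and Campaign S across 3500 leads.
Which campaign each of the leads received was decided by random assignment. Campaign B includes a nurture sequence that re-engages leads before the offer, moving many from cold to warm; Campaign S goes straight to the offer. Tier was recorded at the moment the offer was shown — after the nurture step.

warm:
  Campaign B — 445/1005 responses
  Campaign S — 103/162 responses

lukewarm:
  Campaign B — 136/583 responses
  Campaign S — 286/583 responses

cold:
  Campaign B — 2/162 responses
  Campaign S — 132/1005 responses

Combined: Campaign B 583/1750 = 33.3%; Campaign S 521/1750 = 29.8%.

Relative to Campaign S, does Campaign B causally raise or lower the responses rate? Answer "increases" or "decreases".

increases

Campaign S is higher inside every engagement tier stratum but Campaign B is higher in aggregate. Whether to stratify depends on how engagement tier relates to the campaign.
Engagement tier lies on the pathway campaign → engagement tier → outcome, so adjusting for it blocks the indirect effect. For the total causal effect of campaign, use the unadjusted pooled rates.
Pooled: Campaign B 33.3% vs Campaign S 29.8%; Campaign B is higher overall.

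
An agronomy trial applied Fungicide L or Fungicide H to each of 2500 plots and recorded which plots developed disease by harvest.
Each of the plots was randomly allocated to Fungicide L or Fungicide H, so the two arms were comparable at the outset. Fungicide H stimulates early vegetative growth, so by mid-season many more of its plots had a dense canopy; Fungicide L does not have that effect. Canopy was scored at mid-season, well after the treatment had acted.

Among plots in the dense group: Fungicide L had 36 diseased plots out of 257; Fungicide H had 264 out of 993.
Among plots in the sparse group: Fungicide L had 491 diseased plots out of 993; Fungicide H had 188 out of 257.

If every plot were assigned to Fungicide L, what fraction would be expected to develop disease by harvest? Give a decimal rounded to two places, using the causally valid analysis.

0.42

Mid-season canopy is downstream of the fungicide. One should not condition on a consequence of treatment, so the overall rates are the right comparison.
So P(outcome | do(Fungicide L)) is just the pooled rate for Fungicide L: 527/1250 = 0.422.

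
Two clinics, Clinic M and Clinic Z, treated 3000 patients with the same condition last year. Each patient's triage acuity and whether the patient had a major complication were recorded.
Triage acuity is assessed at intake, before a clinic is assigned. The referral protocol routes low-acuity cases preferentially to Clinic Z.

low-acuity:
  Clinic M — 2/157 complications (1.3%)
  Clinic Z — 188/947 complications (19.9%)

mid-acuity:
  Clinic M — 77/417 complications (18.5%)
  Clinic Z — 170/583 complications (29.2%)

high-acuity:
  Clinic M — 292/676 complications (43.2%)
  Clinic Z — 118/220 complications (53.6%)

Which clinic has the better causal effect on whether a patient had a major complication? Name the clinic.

Triage acuity satisfies the back-door criterion: it is not a descendant of the clinic, and it blocks the spurious path from clinic to outcome. Adjusting for it (i.e., using the within-triage acuity rates) gives the causal effect.
Within each level — low-acuity: 1.3% vs 19.9%; mid-acuity: 18.5% vs 29.2%; high-acuity: 43.2% vs 53.6% — Clinic M is lower every time.

Clinic M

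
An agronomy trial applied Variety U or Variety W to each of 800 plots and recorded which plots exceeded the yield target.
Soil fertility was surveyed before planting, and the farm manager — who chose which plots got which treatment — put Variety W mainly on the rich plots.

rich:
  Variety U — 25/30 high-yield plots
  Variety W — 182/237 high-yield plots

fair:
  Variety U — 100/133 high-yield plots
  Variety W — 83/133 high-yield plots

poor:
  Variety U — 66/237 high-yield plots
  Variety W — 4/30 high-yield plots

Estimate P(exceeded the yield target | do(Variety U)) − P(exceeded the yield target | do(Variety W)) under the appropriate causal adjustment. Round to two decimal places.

The imbalance in soil fertility arose from how plots were allocated, not from anything the variety did; and soil fertility independently affects the outcome. The pooled gap is confounded — condition on soil fertility.
Adjusting over the population distribution of soil fertility: 0.334·(0.833−0.768) + 0.333·(0.752−0.624) + 0.334·(0.278−0.133) = +0.113.

+0.11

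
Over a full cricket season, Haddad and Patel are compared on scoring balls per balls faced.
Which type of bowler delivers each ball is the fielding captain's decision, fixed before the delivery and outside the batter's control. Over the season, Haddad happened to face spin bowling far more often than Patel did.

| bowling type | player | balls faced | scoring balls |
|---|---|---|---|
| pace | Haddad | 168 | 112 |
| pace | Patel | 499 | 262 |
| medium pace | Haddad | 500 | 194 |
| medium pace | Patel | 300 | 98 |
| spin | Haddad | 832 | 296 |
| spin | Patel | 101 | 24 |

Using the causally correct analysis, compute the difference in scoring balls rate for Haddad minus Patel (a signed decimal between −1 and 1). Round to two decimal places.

Since bowling type is a pre-existing factor (not a product of the player) and it affects the outcome on its own, it is a confounder. The stratified rates, not the pooled rate, identify the causal effect.
Adjusting over the population distribution of bowling type: 0.278·(0.667−0.525) + 0.333·(0.388−0.327) + 0.389·(0.356−0.238) = +0.106.

+0.11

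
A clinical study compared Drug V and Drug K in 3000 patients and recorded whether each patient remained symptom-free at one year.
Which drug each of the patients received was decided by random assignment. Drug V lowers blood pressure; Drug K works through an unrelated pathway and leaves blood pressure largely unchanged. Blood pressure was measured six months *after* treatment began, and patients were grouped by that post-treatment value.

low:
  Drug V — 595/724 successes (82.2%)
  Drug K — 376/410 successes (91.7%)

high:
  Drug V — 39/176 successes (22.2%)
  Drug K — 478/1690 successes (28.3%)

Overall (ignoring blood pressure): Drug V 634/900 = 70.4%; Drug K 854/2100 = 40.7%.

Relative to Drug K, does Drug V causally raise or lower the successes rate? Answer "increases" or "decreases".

Because the drug influences blood pressure, blood pressure is a post-treatment mediator, not a confounder. Stratifying on it would bias the estimate; the causal effect is the crude pooled difference.
Pooled: Drug V 70.4% vs Drug K 40.7%; Drug V is higher overall.

increases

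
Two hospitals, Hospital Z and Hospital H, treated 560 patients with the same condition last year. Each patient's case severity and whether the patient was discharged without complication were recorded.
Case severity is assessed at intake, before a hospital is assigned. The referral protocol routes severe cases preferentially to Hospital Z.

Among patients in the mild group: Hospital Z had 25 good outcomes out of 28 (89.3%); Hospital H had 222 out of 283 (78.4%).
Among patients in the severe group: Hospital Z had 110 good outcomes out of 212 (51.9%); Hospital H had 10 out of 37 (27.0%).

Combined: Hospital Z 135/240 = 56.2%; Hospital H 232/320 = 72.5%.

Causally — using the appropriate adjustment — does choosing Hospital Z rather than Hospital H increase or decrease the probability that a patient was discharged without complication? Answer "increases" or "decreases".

The case severity-specific comparison favours Hospital Z throughout, but the pooled figures favour Hospital H. The question is whether to condition on case severity.
Case severity is set before the hospital has any effect — it is not caused by the hospital — and it independently drives the outcome. That makes it a confounder, so the causal comparison is within case severity levels.
Within each level — mild: 89.3% vs 78.4%; severe: 51.9% vs 27.0% — Hospital Z is higher every time.

increases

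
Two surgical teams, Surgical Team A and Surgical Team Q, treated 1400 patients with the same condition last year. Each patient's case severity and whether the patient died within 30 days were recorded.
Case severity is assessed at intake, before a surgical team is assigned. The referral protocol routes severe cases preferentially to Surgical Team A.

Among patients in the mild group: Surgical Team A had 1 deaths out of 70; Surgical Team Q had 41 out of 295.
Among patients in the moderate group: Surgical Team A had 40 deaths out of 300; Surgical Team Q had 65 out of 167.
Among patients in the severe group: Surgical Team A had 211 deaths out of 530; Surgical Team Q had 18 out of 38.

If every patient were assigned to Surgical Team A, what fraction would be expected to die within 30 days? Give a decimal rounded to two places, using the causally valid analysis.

0.21

Nothing the surgical team does changes case severity; the imbalance is an allocation artefact. With case severity also predicting the outcome, the pooled figure is confounded, and the within-stratum comparison is the causal one.
Standardising Surgical Team A to the population case severity mix: 0.261·1/70 + 0.334·40/300 + 0.406·211/530 = 0.210.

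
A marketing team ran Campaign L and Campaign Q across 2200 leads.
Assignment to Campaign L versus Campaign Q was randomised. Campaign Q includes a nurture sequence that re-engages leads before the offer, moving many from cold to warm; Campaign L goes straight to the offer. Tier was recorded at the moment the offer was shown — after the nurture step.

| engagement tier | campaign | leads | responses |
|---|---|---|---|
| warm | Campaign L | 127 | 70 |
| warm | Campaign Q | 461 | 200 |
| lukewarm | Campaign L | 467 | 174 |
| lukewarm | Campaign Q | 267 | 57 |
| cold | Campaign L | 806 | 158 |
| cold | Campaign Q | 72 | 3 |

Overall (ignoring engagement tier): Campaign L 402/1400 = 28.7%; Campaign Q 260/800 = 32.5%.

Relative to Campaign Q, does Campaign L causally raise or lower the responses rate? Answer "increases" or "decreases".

decreases

The stratified and pooled comparisons disagree (Campaign L wins within each engagement tier; Campaign Q wins overall), so the answer turns on the causal role of engagement tier.
Engagement tier lies on the pathway campaign → engagement tier → outcome, so adjusting for it blocks the indirect effect. For the total causal effect of campaign, use the unadjusted pooled rates.
Pooled: Campaign L 28.7% vs Campaign Q 32.5%; Campaign Q is higher overall.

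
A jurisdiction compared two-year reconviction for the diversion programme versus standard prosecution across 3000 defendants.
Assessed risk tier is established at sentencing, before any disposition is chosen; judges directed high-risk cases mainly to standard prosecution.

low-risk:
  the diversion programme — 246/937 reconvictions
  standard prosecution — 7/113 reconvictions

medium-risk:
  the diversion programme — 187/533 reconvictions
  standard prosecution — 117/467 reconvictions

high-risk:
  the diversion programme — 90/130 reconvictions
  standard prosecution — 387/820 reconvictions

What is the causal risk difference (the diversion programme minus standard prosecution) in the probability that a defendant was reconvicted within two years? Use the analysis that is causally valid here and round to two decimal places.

The stratified and pooled comparisons disagree (standard prosecution wins within each assessed risk tier; the diversion programme wins overall), so the answer turns on the causal role of assessed risk tier.
Assessed risk tier differs across dispositions for reasons unrelated to any effect of the disposition itself, and it separately predicts the outcome — a classic confounder. We must compare within assessed risk tier levels.
Adjusting over the population distribution of assessed risk tier: 0.350·(0.263−0.062) + 0.333·(0.351−0.251) + 0.317·(0.692−0.472) = +0.173.

+0.17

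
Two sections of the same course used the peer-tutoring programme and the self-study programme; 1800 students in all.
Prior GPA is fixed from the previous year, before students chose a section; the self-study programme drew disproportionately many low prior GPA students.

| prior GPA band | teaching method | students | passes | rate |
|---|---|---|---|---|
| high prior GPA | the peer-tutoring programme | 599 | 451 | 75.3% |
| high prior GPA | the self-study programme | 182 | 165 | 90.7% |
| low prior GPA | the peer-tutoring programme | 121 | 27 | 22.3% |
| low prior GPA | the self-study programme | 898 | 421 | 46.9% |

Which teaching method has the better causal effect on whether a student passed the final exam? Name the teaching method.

The imbalance in prior GPA band arose from how students were allocated, not from anything the teaching method did; and prior GPA band independently affects the outcome. The pooled gap is confounded — condition on prior GPA band.
Within each level — high prior GPA: 75.3% vs 90.7%; low prior GPA: 22.3% vs 46.9% — the self-study programme is higher every time.

the self-study programme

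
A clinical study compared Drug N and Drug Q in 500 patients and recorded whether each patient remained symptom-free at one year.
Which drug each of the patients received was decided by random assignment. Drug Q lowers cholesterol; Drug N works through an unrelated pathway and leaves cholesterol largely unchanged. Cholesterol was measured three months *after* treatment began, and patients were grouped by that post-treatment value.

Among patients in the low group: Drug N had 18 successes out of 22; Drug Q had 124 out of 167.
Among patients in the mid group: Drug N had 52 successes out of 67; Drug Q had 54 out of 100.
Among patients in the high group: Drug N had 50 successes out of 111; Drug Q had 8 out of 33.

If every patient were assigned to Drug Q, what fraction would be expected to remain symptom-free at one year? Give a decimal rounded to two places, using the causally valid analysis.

Cholesterol lies on the pathway drug → cholesterol → outcome, so adjusting for it blocks the indirect effect. For the total causal effect of drug, use the unadjusted pooled rates.
So P(outcome | do(Drug Q)) is just the pooled rate for Drug Q: 186/300 = 0.620.

0.62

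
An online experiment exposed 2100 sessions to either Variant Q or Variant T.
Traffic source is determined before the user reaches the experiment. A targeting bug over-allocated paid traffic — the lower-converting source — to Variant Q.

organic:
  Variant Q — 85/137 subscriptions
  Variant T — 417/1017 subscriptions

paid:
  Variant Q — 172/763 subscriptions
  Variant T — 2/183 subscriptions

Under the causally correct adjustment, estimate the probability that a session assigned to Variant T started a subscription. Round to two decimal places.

0.23

Nothing the variant does changes traffic source; the imbalance is an allocation artefact. With traffic source also predicting the outcome, the pooled figure is confounded, and the within-stratum comparison is the causal one.
Standardising Variant T to the population traffic source mix: 0.550·417/1017 + 0.450·2/183 = 0.230.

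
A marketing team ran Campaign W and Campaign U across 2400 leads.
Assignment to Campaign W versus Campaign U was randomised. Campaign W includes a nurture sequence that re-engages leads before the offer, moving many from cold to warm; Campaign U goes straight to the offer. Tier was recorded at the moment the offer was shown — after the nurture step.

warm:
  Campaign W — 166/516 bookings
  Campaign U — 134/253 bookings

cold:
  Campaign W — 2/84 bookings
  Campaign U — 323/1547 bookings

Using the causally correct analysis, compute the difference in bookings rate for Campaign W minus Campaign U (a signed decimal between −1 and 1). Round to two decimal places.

Because the campaign influences engagement tier, engagement tier is a post-treatment mediator, not a confounder. Stratifying on it would bias the estimate; the causal effect is the crude pooled difference.
The causal difference is the pooled difference: 0.280 − 0.254 = +0.026.

+0.03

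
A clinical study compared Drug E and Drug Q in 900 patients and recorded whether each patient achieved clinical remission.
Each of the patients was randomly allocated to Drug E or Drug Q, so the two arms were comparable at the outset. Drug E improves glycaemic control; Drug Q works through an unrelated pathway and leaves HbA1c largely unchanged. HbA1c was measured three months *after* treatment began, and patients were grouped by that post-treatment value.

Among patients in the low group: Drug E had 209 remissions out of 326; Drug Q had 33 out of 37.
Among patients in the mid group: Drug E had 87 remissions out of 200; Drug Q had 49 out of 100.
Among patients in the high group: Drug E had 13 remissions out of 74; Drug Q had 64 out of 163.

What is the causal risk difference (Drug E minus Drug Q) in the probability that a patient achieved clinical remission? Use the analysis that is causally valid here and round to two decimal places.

+0.03

Drug Q is higher inside every HbA1c stratum but Drug E is higher in aggregate. Whether to stratify depends on how HbA1c relates to the drug.
HbA1c is downstream of the drug. One should not condition on a consequence of treatment, so the overall rates are the right comparison.
The causal difference is the pooled difference: 0.515 − 0.487 = +0.028.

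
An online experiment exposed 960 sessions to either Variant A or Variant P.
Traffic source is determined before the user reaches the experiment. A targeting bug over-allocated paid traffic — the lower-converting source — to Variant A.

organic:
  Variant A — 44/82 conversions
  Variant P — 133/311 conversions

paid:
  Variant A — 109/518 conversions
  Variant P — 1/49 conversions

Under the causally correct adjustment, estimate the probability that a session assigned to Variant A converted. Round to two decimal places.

0.34

Variant A is higher inside every traffic source stratum but Variant P is higher in aggregate. Whether to stratify depends on how traffic source relates to the variant.
Here traffic source is a common cause — it drives both which variant a case falls under and the outcome. The crude comparison mixes populations; the stratum-specific rates are the causally relevant ones.
Standardising Variant A to the population traffic source mix: 0.409·44/82 + 0.591·109/518 = 0.344.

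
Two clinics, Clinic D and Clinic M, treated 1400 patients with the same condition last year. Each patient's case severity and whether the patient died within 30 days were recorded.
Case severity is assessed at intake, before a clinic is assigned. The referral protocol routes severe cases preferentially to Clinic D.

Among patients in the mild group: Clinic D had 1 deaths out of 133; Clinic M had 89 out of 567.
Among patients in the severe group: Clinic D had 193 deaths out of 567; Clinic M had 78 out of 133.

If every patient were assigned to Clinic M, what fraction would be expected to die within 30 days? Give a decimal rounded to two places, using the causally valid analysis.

Since case severity is a pre-existing factor (not a product of the clinic) and it affects the outcome on its own, it is a confounder. The stratified rates, not the pooled rate, identify the causal effect.
Standardising Clinic M to the population case severity mix: 0.500·89/567 + 0.500·78/133 = 0.372.

0.37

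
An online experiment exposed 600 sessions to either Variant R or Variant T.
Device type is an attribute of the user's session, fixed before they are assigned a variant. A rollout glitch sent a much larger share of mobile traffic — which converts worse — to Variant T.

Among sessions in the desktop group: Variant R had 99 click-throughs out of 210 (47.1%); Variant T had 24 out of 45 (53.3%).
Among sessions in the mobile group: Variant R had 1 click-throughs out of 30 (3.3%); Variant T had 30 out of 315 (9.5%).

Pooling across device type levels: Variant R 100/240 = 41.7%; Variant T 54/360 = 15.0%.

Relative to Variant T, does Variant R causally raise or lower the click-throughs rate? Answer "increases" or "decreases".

decreases

Here device type is a common cause — it drives both which variant a case falls under and the outcome. The crude comparison mixes populations; the stratum-specific rates are the causally relevant ones.
Within each level — desktop: 47.1% vs 53.3%; mobile: 3.3% vs 9.5% — Variant T is higher every time.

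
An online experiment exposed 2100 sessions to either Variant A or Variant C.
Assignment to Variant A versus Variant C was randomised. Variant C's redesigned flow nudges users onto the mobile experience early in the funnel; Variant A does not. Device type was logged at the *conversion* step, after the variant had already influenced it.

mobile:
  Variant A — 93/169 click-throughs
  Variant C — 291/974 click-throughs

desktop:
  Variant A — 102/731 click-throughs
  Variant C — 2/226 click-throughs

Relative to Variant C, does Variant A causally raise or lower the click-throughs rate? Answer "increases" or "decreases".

decreases

Device type lies on the pathway variant → device type → outcome, so adjusting for it blocks the indirect effect. For the total causal effect of variant, use the unadjusted pooled rates.
Pooled: Variant A 21.7% vs Variant C 24.4%; Variant C is higher overall.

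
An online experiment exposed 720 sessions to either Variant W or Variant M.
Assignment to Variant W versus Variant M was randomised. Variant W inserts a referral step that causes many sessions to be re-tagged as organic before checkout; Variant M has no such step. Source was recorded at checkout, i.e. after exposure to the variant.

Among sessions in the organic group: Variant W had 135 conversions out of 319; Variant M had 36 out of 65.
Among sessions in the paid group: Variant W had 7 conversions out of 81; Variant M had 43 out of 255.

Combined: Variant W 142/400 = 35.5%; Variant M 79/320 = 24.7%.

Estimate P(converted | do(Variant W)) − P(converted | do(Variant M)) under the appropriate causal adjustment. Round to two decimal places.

The stratified and pooled comparisons disagree (Variant M wins within each traffic source; Variant W wins overall), so the answer turns on the causal role of traffic source.
Stratifying would compare variants among sessions the variants themselves sorted into traffic source groups — a form of selection on an intermediate. The unconditioned pooled rates give the total causal effect.
The causal difference is the pooled difference: 0.355 − 0.247 = +0.108.

+0.11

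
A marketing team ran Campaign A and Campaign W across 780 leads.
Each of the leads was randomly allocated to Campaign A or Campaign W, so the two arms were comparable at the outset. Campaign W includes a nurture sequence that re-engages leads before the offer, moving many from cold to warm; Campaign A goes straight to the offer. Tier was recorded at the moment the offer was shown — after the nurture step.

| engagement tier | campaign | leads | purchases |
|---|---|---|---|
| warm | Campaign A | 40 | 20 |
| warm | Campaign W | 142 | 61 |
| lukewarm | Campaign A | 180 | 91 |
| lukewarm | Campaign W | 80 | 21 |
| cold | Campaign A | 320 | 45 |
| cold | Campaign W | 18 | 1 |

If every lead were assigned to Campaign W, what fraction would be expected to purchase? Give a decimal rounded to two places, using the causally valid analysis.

0.35

Within every engagement tier level Campaign A has the higher rate, yet pooled Campaign W does — Simpson's reversal.
Stratifying would compare campaigns among leads the campaigns themselves sorted into engagement tier groups — a form of selection on an intermediate. The unconditioned pooled rates give the total causal effect.
So P(outcome | do(Campaign W)) is just the pooled rate for Campaign W: 83/240 = 0.346.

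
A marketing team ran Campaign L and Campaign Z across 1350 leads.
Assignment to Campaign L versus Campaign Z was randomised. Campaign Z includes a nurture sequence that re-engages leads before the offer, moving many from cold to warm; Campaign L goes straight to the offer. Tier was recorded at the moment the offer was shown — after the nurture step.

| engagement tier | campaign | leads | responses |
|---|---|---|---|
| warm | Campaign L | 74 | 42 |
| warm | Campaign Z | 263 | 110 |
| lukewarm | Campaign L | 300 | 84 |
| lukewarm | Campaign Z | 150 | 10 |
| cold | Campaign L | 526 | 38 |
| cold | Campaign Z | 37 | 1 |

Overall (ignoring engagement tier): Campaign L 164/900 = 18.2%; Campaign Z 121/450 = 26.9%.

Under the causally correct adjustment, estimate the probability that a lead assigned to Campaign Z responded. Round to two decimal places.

0.27

Because the campaign influences engagement tier, engagement tier is a post-treatment mediator, not a confounder. Stratifying on it would bias the estimate; the causal effect is the crude pooled difference.
So P(outcome | do(Campaign Z)) is just the pooled rate for Campaign Z: 121/450 = 0.269.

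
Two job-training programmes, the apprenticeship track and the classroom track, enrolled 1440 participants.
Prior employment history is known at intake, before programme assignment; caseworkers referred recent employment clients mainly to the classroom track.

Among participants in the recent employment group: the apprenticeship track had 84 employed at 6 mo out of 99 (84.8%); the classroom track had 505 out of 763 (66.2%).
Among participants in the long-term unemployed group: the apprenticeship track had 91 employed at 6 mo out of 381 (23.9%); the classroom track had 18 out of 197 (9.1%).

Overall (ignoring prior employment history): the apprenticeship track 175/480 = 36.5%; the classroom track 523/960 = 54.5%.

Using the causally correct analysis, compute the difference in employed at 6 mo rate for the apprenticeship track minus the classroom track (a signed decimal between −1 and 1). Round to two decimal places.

+0.17

The prior employment history-specific comparison favours the apprenticeship track throughout, but the pooled figures favour the classroom track. The question is whether to condition on prior employment history.
Prior employment history differs across programmes for reasons unrelated to any effect of the programme itself, and it separately predicts the outcome — a classic confounder. We must compare within prior employment history levels.
Adjusting over the population distribution of prior employment history: 0.599·(0.848−0.662) + 0.401·(0.239−0.091) = +0.171.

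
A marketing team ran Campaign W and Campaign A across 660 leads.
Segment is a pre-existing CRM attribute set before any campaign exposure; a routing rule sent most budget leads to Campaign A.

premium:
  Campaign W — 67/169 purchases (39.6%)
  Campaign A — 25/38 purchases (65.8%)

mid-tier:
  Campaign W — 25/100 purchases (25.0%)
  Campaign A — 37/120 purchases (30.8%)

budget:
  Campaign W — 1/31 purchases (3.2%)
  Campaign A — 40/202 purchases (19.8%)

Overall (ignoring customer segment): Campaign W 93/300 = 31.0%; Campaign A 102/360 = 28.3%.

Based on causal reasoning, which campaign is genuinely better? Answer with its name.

The imbalance in customer segment arose from how leads were allocated, not from anything the campaign did; and customer segment independently affects the outcome. The pooled gap is confounded — condition on customer segment.
Within each level — premium: 39.6% vs 65.8%; mid-tier: 25.0% vs 30.8%; budget: 3.2% vs 19.8% — Campaign A is higher every time.

Campaign A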